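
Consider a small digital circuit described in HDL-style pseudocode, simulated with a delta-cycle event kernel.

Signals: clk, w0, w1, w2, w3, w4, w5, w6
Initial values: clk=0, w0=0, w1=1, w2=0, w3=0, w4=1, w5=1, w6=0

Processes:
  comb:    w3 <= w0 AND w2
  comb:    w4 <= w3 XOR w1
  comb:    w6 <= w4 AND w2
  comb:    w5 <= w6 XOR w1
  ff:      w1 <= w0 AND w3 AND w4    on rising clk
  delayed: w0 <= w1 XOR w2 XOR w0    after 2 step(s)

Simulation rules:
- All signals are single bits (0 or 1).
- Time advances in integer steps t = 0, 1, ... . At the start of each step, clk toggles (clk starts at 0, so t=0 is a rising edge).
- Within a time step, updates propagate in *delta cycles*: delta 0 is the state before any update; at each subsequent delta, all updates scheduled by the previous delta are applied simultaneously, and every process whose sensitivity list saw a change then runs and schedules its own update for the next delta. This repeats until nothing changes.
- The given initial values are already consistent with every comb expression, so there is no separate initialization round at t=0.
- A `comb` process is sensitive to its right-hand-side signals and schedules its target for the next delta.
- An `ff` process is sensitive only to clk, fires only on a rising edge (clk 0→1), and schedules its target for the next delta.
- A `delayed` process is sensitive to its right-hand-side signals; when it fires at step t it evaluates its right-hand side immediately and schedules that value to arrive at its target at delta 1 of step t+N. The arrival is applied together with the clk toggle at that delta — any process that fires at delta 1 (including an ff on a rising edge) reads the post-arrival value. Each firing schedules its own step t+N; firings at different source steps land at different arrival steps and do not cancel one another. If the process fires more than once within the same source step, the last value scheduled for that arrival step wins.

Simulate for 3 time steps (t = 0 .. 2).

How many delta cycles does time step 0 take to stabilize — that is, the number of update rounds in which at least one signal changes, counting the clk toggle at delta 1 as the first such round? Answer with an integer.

t=0 Δ0: w0=0 clk=0 w1=1 w6=0 w5=1 w4=1 w3=0 w2=0
  Δ1: clk:0→1
  Δ2: w1:1→0
  Δ3: w5:1→0, w4:1→0
  (3Δ to stable)
t=1 Δ0: w0=0 clk=1 w1=0 w6=0 w5=0 w4=0 w3=0 w2=0
  Δ1: clk:1→0
  (1Δ to stable)
t=2 Δ0: w0=0 clk=0 w1=0 w6=0 w5=0 w4=0 w3=0 w2=0
  Δ1: clk:0→1
  (1Δ to stable)

3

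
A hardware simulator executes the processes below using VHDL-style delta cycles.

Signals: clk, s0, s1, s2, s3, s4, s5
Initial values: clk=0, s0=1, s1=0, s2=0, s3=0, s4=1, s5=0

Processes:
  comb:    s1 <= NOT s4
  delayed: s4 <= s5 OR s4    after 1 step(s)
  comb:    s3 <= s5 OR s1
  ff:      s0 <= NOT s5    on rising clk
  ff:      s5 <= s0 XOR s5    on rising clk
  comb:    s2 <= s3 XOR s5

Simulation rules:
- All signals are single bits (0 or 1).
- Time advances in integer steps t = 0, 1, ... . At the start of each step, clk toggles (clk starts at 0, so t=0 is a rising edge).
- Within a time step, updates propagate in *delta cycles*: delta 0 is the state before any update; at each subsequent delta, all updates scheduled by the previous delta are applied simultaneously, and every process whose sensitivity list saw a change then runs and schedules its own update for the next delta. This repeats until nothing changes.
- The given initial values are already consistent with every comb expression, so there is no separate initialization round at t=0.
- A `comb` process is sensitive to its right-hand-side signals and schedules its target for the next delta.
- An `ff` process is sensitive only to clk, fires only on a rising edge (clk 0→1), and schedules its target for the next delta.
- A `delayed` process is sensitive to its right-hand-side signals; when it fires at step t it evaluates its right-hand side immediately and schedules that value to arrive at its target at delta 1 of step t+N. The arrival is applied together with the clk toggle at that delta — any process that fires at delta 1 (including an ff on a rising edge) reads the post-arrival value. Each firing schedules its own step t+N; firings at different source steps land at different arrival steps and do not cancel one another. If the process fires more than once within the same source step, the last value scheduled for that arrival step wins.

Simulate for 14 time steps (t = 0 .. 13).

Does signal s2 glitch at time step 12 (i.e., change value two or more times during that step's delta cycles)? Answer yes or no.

yes

t0.Δ0 s1=0 s0=1 clk=0 s2=0 s5=0 s3=0 s4=1
t0.Δ1 s1=0 s0=1 clk=1 s2=0 s5=0 s3=0 s4=1
t0.Δ2 s1=0 s0=1 clk=1 s2=0 s5=1 s3=0 s4=1
t0.Δ3 s1=0 s0=1 clk=1 s2=1 s5=1 s3=1 s4=1
t0.Δ4 s1=0 s0=1 clk=1 s2=0 s5=1 s3=1 s4=1
t1.Δ0 s1=0 s0=1 clk=1 s2=0 s5=1 s3=1 s4=1
t1.Δ1 s1=0 s0=1 clk=0 s2=0 s5=1 s3=1 s4=1
t2.Δ0 s1=0 s0=1 clk=0 s2=0 s5=1 s3=1 s4=1
t2.Δ1 s1=0 s0=1 clk=1 s2=0 s5=1 s3=1 s4=1
t2.Δ2 s1=0 s0=0 clk=1 s2=0 s5=0 s3=1 s4=1
t2.Δ3 s1=0 s0=0 clk=1 s2=1 s5=0 s3=0 s4=1
t2.Δ4 s1=0 s0=0 clk=1 s2=0 s5=0 s3=0 s4=1
t3.Δ0 s1=0 s0=0 clk=1 s2=0 s5=0 s3=0 s4=1
t3.Δ1 s1=0 s0=0 clk=0 s2=0 s5=0 s3=0 s4=1
t4.Δ0 s1=0 s0=0 clk=0 s2=0 s5=0 s3=0 s4=1
t4.Δ1 s1=0 s0=0 clk=1 s2=0 s5=0 s3=0 s4=1
t4.Δ2 s1=0 s0=1 clk=1 s2=0 s5=0 s3=0 s4=1
t5.Δ0 s1=0 s0=1 clk=1 s2=0 s5=0 s3=0 s4=1
t5.Δ1 s1=0 s0=1 clk=0 s2=0 s5=0 s3=0 s4=1
t6.Δ0 s1=0 s0=1 clk=0 s2=0 s5=0 s3=0 s4=1
t6.Δ1 s1=0 s0=1 clk=1 s2=0 s5=0 s3=0 s4=1
t6.Δ2 s1=0 s0=1 clk=1 s2=0 s5=1 s3=0 s4=1
t6.Δ3 s1=0 s0=1 clk=1 s2=1 s5=1 s3=1 s4=1
t6.Δ4 s1=0 s0=1 clk=1 s2=0 s5=1 s3=1 s4=1
t7.Δ0 s1=0 s0=1 clk=1 s2=0 s5=1 s3=1 s4=1
t7.Δ1 s1=0 s0=1 clk=0 s2=0 s5=1 s3=1 s4=1
t8.Δ0 s1=0 s0=1 clk=0 s2=0 s5=1 s3=1 s4=1
t8.Δ1 s1=0 s0=1 clk=1 s2=0 s5=1 s3=1 s4=1
t8.Δ2 s1=0 s0=0 clk=1 s2=0 s5=0 s3=1 s4=1
t8.Δ3 s1=0 s0=0 clk=1 s2=1 s5=0 s3=0 s4=1
t8.Δ4 s1=0 s0=0 clk=1 s2=0 s5=0 s3=0 s4=1
t9.Δ0 s1=0 s0=0 clk=1 s2=0 s5=0 s3=0 s4=1
t9.Δ1 s1=0 s0=0 clk=0 s2=0 s5=0 s3=0 s4=1
t10.Δ0 s1=0 s0=0 clk=0 s2=0 s5=0 s3=0 s4=1
t10.Δ1 s1=0 s0=0 clk=1 s2=0 s5=0 s3=0 s4=1
t10.Δ2 s1=0 s0=1 clk=1 s2=0 s5=0 s3=0 s4=1
t11.Δ0 s1=0 s0=1 clk=1 s2=0 s5=0 s3=0 s4=1
t11.Δ1 s1=0 s0=1 clk=0 s2=0 s5=0 s3=0 s4=1
t12.Δ0 s1=0 s0=1 clk=0 s2=0 s5=0 s3=0 s4=1
t12.Δ1 s1=0 s0=1 clk=1 s2=0 s5=0 s3=0 s4=1
t12.Δ2 s1=0 s0=1 clk=1 s2=0 s5=1 s3=0 s4=1
t12.Δ3 s1=0 s0=1 clk=1 s2=1 s5=1 s3=1 s4=1
t12.Δ4 s1=0 s0=1 clk=1 s2=0 s5=1 s3=1 s4=1
t13.Δ0 s1=0 s0=1 clk=1 s2=0 s5=1 s3=1 s4=1
t13.Δ1 s1=0 s0=1 clk=0 s2=0 s5=1 s3=1 s4=1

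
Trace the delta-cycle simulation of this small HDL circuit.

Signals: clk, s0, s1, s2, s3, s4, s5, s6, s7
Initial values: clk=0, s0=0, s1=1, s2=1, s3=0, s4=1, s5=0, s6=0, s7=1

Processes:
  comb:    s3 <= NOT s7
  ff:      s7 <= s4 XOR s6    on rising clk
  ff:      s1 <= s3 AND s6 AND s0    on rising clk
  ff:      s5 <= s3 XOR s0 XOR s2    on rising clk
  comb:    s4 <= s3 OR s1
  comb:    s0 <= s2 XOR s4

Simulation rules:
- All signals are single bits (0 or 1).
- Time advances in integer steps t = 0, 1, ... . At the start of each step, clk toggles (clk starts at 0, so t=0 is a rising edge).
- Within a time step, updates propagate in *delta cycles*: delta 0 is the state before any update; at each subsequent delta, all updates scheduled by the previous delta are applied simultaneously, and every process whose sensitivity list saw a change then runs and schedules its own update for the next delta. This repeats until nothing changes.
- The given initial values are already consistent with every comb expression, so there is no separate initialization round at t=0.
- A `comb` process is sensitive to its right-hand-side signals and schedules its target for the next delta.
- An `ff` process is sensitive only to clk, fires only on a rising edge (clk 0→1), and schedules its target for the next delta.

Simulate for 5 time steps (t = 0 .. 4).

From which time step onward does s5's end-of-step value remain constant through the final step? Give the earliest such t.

t0.Δ0 s6=0 s7=1 s4=1 s5=0 s0=0 clk=0 s2=1 s3=0 s1=1
t0.Δ1 s6=0 s7=1 s4=1 s5=0 s0=0 clk=1 s2=1 s3=0 s1=1
t0.Δ2 s6=0 s7=1 s4=1 s5=1 s0=0 clk=1 s2=1 s3=0 s1=0
t0.Δ3 s6=0 s7=1 s4=0 s5=1 s0=0 clk=1 s2=1 s3=0 s1=0
t0.Δ4 s6=0 s7=1 s4=0 s5=1 s0=1 clk=1 s2=1 s3=0 s1=0
t1.Δ0 s6=0 s7=1 s4=0 s5=1 s0=1 clk=1 s2=1 s3=0 s1=0
t1.Δ1 s6=0 s7=1 s4=0 s5=1 s0=1 clk=0 s2=1 s3=0 s1=0
t2.Δ0 s6=0 s7=1 s4=0 s5=1 s0=1 clk=0 s2=1 s3=0 s1=0
t2.Δ1 s6=0 s7=1 s4=0 s5=1 s0=1 clk=1 s2=1 s3=0 s1=0
t2.Δ2 s6=0 s7=0 s4=0 s5=0 s0=1 clk=1 s2=1 s3=0 s1=0
t2.Δ3 s6=0 s7=0 s4=0 s5=0 s0=1 clk=1 s2=1 s3=1 s1=0
t2.Δ4 s6=0 s7=0 s4=1 s5=0 s0=1 clk=1 s2=1 s3=1 s1=0
t2.Δ5 s6=0 s7=0 s4=1 s5=0 s0=0 clk=1 s2=1 s3=1 s1=0
t3.Δ0 s6=0 s7=0 s4=1 s5=0 s0=0 clk=1 s2=1 s3=1 s1=0
t3.Δ1 s6=0 s7=0 s4=1 s5=0 s0=0 clk=0 s2=1 s3=1 s1=0
t4.Δ0 s6=0 s7=0 s4=1 s5=0 s0=0 clk=0 s2=1 s3=1 s1=0
t4.Δ1 s6=0 s7=0 s4=1 s5=0 s0=0 clk=1 s2=1 s3=1 s1=0
t4.Δ2 s6=0 s7=1 s4=1 s5=0 s0=0 clk=1 s2=1 s3=1 s1=0
t4.Δ3 s6=0 s7=1 s4=1 s5=0 s0=0 clk=1 s2=1 s3=0 s1=0
t4.Δ4 s6=0 s7=1 s4=0 s5=0 s0=0 clk=1 s2=1 s3=0 s1=0
t4.Δ5 s6=0 s7=1 s4=0 s5=0 s0=1 clk=1 s2=1 s3=0 s1=0

2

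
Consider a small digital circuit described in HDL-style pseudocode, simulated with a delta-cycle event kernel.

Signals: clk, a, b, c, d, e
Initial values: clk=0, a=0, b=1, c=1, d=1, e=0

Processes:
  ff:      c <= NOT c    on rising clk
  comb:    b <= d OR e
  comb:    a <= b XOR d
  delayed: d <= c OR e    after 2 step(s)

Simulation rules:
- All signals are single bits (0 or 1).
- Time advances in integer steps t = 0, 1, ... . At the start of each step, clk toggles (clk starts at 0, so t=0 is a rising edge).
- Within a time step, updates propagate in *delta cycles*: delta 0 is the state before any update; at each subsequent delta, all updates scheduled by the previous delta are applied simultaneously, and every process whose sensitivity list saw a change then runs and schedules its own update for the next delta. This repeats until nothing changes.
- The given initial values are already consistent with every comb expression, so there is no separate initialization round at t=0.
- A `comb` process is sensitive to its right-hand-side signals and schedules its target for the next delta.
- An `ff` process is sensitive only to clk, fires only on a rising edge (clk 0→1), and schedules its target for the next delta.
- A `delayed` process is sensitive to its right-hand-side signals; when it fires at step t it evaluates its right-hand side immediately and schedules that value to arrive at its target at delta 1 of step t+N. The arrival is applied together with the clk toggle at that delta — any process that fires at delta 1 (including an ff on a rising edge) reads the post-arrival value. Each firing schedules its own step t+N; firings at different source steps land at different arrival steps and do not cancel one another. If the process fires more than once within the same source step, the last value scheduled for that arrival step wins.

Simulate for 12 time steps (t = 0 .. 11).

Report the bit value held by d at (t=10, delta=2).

0

t=0 Δ0: clk=0 c=1 a=0 b=1 d=1 e=0
  Δ1: clk:0→1
  Δ2: c:1→0
  (2Δ to stable)
t=1 Δ0: clk=1 c=0 a=0 b=1 d=1 e=0
  Δ1: clk:1→0
  (1Δ to stable)
t=2 Δ0: clk=0 c=0 a=0 b=1 d=1 e=0
  Δ1: clk:0→1, d:1→0
  Δ2: c:0→1, a:0→1, b:1→0
  Δ3: a:1→0
  (3Δ to stable)
t=3 Δ0: clk=1 c=1 a=0 b=0 d=0 e=0
  Δ1: clk:1→0
  (1Δ to stable)
t=4 Δ0: clk=0 c=1 a=0 b=0 d=0 e=0
  Δ1: clk:0→1, d:0→1
  Δ2: c:1→0, a:0→1, b:0→1
  Δ3: a:1→0
  (3Δ to stable)
t=5 Δ0: clk=1 c=0 a=0 b=1 d=1 e=0
  Δ1: clk:1→0
  (1Δ to stable)
t=6 Δ0: clk=0 c=0 a=0 b=1 d=1 e=0
  Δ1: clk:0→1, d:1→0
  Δ2: c:0→1, a:0→1, b:1→0
  Δ3: a:1→0
  (3Δ to stable)
t=7 Δ0: clk=1 c=1 a=0 b=0 d=0 e=0
  Δ1: clk:1→0
  (1Δ to stable)
t=8 Δ0: clk=0 c=1 a=0 b=0 d=0 e=0
  Δ1: clk:0→1, d:0→1
  Δ2: c:1→0, a:0→1, b:0→1
  Δ3: a:1→0
  (3Δ to stable)
t=9 Δ0: clk=1 c=0 a=0 b=1 d=1 e=0
  Δ1: clk:1→0
  (1Δ to stable)
t=10 Δ0: clk=0 c=0 a=0 b=1 d=1 e=0
  Δ1: clk:0→1, d:1→0
  Δ2: c:0→1, a:0→1, b:1→0
  Δ3: a:1→0
  (3Δ to stable)
t=11 Δ0: clk=1 c=1 a=0 b=0 d=0 e=0
  Δ1: clk:1→0
  (1Δ to stable)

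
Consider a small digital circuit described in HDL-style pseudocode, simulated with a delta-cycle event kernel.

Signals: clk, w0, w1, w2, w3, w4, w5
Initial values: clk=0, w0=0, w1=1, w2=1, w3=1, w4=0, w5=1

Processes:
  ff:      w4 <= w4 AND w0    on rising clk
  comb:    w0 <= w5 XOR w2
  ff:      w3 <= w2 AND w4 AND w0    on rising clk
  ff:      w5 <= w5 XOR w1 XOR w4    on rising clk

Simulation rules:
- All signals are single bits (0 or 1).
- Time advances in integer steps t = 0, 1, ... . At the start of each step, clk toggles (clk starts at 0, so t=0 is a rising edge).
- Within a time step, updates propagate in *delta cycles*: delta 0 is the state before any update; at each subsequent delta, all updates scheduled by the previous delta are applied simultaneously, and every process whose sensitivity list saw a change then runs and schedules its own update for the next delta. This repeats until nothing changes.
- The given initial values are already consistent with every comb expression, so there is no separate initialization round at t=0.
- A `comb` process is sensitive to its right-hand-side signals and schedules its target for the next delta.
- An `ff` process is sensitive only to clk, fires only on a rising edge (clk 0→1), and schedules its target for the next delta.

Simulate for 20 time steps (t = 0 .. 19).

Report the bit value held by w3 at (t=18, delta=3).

0

[bits: clk,w3,w1,w4,w2,w5,w0]
t=0: Δ0=0110110 Δ1=1110110 Δ2=1010100 Δ3=1010101 | 3Δ
t=1: Δ0=1010101 Δ1=0010101 | 1Δ
t=2: Δ0=0010101 Δ1=1010101 Δ2=1010111 Δ3=1010110 | 3Δ
t=3: Δ0=1010110 Δ1=0010110 | 1Δ
t=4: Δ0=0010110 Δ1=1010110 Δ2=1010100 Δ3=1010101 | 3Δ
t=5: Δ0=1010101 Δ1=0010101 | 1Δ
t=6: Δ0=0010101 Δ1=1010101 Δ2=1010111 Δ3=1010110 | 3Δ
t=7: Δ0=1010110 Δ1=0010110 | 1Δ
t=8: Δ0=0010110 Δ1=1010110 Δ2=1010100 Δ3=1010101 | 3Δ
t=9: Δ0=1010101 Δ1=0010101 | 1Δ
t=10: Δ0=0010101 Δ1=1010101 Δ2=1010111 Δ3=1010110 | 3Δ
t=11: Δ0=1010110 Δ1=0010110 | 1Δ
t=12: Δ0=0010110 Δ1=1010110 Δ2=1010100 Δ3=1010101 | 3Δ
t=13: Δ0=1010101 Δ1=0010101 | 1Δ
t=14: Δ0=0010101 Δ1=1010101 Δ2=1010111 Δ3=1010110 | 3Δ
t=15: Δ0=1010110 Δ1=0010110 | 1Δ
t=16: Δ0=0010110 Δ1=1010110 Δ2=1010100 Δ3=1010101 | 3Δ
t=17: Δ0=1010101 Δ1=0010101 | 1Δ
t=18: Δ0=0010101 Δ1=1010101 Δ2=1010111 Δ3=1010110 | 3Δ
t=19: Δ0=1010110 Δ1=0010110 | 1Δ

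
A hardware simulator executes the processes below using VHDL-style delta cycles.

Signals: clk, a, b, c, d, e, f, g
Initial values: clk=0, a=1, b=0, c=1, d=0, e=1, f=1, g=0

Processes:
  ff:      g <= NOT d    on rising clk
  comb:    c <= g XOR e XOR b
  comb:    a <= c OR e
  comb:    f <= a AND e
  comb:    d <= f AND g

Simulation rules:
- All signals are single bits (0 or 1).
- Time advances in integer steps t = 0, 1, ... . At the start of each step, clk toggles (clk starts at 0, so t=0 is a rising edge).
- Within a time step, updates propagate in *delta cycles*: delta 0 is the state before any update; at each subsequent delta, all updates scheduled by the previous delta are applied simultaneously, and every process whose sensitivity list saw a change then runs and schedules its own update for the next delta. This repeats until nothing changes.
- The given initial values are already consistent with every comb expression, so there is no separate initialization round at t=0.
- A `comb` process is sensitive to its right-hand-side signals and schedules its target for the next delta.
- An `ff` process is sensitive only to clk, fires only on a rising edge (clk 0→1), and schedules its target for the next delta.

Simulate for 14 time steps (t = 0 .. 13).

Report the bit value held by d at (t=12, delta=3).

1

[bits: clk,e,f,c,g,a,b,d]
t=0: Δ0=01110100 Δ1=11110100 Δ2=11111100 Δ3=11101101 | 3Δ
t=1: Δ0=11101101 Δ1=01101101 | 1Δ
t=2: Δ0=01101101 Δ1=11101101 Δ2=11100101 Δ3=11110100 | 3Δ
t=3: Δ0=11110100 Δ1=01110100 | 1Δ
t=4: Δ0=01110100 Δ1=11110100 Δ2=11111100 Δ3=11101101 | 3Δ
t=5: Δ0=11101101 Δ1=01101101 | 1Δ
t=6: Δ0=01101101 Δ1=11101101 Δ2=11100101 Δ3=11110100 | 3Δ
t=7: Δ0=11110100 Δ1=01110100 | 1Δ
t=8: Δ0=01110100 Δ1=11110100 Δ2=11111100 Δ3=11101101 | 3Δ
t=9: Δ0=11101101 Δ1=01101101 | 1Δ
t=10: Δ0=01101101 Δ1=11101101 Δ2=11100101 Δ3=11110100 | 3Δ
t=11: Δ0=11110100 Δ1=01110100 | 1Δ
t=12: Δ0=01110100 Δ1=11110100 Δ2=11111100 Δ3=11101101 | 3Δ
t=13: Δ0=11101101 Δ1=01101101 | 1Δ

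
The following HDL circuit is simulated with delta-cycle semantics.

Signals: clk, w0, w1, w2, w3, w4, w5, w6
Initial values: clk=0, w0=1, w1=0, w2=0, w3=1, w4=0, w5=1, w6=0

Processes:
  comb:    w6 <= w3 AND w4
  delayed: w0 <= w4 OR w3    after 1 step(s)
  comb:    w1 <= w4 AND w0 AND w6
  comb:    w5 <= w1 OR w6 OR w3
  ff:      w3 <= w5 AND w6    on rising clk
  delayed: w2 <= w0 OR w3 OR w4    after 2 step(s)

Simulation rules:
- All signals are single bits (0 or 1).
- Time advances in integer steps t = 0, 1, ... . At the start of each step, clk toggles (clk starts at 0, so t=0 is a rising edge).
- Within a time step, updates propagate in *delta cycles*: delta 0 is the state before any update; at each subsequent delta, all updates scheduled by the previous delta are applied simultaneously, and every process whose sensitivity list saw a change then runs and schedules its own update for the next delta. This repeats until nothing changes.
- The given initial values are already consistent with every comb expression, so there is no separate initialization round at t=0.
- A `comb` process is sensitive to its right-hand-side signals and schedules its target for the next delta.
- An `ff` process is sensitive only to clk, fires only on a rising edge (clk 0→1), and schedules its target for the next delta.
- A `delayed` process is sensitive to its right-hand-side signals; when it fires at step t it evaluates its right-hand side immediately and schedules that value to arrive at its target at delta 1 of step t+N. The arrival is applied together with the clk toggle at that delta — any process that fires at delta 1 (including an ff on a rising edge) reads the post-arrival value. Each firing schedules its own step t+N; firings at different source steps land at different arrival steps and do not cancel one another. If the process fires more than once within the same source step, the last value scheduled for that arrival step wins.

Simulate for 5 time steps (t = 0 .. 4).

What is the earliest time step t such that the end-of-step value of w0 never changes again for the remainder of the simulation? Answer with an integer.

t0.Δ0 w6=0 w1=0 w5=1 clk=0 w2=0 w0=1 w4=0 w3=1
t0.Δ1 w6=0 w1=0 w5=1 clk=1 w2=0 w0=1 w4=0 w3=1
t0.Δ2 w6=0 w1=0 w5=1 clk=1 w2=0 w0=1 w4=0 w3=0
t0.Δ3 w6=0 w1=0 w5=0 clk=1 w2=0 w0=1 w4=0 w3=0
t1.Δ0 w6=0 w1=0 w5=0 clk=1 w2=0 w0=1 w4=0 w3=0
t1.Δ1 w6=0 w1=0 w5=0 clk=0 w2=0 w0=0 w4=0 w3=0
t2.Δ0 w6=0 w1=0 w5=0 clk=0 w2=0 w0=0 w4=0 w3=0
t2.Δ1 w6=0 w1=0 w5=0 clk=1 w2=1 w0=0 w4=0 w3=0
t3.Δ0 w6=0 w1=0 w5=0 clk=1 w2=1 w0=0 w4=0 w3=0
t3.Δ1 w6=0 w1=0 w5=0 clk=0 w2=0 w0=0 w4=0 w3=0
t4.Δ0 w6=0 w1=0 w5=0 clk=0 w2=0 w0=0 w4=0 w3=0
t4.Δ1 w6=0 w1=0 w5=0 clk=1 w2=0 w0=0 w4=0 w3=0

1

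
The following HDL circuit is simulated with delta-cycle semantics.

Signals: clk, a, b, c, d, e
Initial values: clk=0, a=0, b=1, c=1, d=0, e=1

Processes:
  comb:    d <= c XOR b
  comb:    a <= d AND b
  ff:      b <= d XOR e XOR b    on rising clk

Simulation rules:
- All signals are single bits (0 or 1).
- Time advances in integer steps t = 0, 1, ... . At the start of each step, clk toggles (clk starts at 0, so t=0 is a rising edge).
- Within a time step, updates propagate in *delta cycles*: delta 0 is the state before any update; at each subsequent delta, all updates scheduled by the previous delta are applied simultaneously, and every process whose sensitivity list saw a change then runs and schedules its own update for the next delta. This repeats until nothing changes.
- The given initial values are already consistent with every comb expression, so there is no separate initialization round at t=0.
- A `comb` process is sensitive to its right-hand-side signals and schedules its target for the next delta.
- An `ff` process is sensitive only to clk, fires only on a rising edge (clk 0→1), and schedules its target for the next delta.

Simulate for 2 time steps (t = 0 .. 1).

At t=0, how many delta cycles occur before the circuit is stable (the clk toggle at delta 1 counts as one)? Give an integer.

[bits: clk,b,d,e,c,a]
t=0: Δ0=010110 Δ1=110110 Δ2=100110 Δ3=101110 | 3Δ
t=1: Δ0=101110 Δ1=001110 | 1Δ

3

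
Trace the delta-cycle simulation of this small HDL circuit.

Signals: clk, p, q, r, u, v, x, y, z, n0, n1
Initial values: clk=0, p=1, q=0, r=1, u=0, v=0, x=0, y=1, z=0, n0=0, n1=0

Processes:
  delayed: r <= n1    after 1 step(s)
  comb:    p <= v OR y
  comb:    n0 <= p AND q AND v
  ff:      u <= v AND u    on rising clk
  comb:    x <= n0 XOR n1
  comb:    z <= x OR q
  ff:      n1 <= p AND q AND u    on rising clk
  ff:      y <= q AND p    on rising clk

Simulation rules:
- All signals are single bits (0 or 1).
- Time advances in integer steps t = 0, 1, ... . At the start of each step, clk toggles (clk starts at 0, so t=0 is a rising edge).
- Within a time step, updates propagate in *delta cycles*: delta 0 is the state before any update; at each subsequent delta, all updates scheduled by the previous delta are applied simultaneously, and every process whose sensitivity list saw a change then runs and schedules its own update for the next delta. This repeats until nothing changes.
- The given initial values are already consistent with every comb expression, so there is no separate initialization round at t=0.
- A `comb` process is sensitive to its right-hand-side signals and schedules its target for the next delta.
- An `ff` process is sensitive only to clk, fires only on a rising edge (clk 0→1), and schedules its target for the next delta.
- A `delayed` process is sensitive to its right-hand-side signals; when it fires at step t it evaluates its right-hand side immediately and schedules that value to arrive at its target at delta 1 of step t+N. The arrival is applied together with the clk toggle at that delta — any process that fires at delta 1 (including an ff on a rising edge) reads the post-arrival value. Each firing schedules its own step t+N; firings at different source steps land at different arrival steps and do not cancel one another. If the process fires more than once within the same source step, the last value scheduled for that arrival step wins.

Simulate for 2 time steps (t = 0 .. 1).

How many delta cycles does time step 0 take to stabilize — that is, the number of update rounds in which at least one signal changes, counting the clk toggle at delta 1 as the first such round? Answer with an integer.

3

[bits: q,r,u,z,clk,p,y,n0,v,n1,x]
t=0: Δ0=01000110000 Δ1=01001110000 Δ2=01001100000 Δ3=01001000000 | 3Δ
t=1: Δ0=01001000000 Δ1=01000000000 | 1Δ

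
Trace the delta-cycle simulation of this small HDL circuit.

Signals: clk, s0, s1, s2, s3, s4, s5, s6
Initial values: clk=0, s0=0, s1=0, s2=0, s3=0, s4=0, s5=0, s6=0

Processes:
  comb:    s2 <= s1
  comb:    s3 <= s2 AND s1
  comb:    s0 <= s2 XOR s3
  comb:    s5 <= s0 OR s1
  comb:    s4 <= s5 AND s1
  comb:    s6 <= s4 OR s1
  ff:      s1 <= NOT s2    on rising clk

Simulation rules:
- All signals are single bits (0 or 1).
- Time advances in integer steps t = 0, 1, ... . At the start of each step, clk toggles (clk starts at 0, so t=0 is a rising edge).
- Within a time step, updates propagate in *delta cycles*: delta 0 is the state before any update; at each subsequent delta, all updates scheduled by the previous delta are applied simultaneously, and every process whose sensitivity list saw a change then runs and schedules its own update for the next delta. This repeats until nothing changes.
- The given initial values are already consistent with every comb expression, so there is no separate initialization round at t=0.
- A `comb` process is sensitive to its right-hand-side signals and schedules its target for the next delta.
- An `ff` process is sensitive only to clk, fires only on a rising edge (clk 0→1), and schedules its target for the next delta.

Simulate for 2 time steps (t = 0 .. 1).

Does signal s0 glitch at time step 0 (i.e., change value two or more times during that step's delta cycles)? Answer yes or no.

t0.Δ0 s1=0 s3=0 s2=0 s4=0 s0=0 clk=0 s5=0 s6=0
t0.Δ1 s1=0 s3=0 s2=0 s4=0 s0=0 clk=1 s5=0 s6=0
t0.Δ2 s1=1 s3=0 s2=0 s4=0 s0=0 clk=1 s5=0 s6=0
t0.Δ3 s1=1 s3=0 s2=1 s4=0 s0=0 clk=1 s5=1 s6=1
t0.Δ4 s1=1 s3=1 s2=1 s4=1 s0=1 clk=1 s5=1 s6=1
t0.Δ5 s1=1 s3=1 s2=1 s4=1 s0=0 clk=1 s5=1 s6=1
t1.Δ0 s1=1 s3=1 s2=1 s4=1 s0=0 clk=1 s5=1 s6=1
t1.Δ1 s1=1 s3=1 s2=1 s4=1 s0=0 clk=0 s5=1 s6=1

yes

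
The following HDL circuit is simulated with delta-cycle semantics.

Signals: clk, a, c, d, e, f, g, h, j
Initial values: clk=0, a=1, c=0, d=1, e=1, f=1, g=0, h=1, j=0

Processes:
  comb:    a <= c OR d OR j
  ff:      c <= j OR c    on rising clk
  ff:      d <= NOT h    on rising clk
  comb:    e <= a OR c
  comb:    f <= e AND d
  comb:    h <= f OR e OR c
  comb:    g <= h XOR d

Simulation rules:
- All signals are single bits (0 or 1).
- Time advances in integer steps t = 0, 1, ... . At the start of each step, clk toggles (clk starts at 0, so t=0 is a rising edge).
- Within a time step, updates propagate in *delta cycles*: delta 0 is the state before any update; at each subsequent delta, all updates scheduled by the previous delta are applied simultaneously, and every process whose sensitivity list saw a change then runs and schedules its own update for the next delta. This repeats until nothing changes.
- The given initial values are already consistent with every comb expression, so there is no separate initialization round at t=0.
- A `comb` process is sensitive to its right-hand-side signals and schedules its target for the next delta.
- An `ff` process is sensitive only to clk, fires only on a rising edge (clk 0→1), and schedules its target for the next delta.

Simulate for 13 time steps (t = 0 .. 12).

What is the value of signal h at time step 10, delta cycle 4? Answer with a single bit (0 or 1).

t=0 Δ0: c=0 e=1 g=0 clk=0 f=1 d=1 a=1 h=1 j=0
  Δ1: clk:0→1
  Δ2: d:1→0
  Δ3: g:0→1, f:1→0, a:1→0
  Δ4: e:1→0
  Δ5: h:1→0
  Δ6: g:1→0
  (6Δ to stable)
t=1 Δ0: c=0 e=0 g=0 clk=1 f=0 d=0 a=0 h=0 j=0
  Δ1: clk:1→0
  (1Δ to stable)
t=2 Δ0: c=0 e=0 g=0 clk=0 f=0 d=0 a=0 h=0 j=0
  Δ1: clk:0→1
  Δ2: d:0→1
  Δ3: g:0→1, a:0→1
  Δ4: e:0→1
  Δ5: f:0→1, h:0→1
  Δ6: g:1→0
  (6Δ to stable)
t=3 Δ0: c=0 e=1 g=0 clk=1 f=1 d=1 a=1 h=1 j=0
  Δ1: clk:1→0
  (1Δ to stable)
t=4 Δ0: c=0 e=1 g=0 clk=0 f=1 d=1 a=1 h=1 j=0
  Δ1: clk:0→1
  Δ2: d:1→0
  Δ3: g:0→1, f:1→0, a:1→0
  Δ4: e:1→0
  Δ5: h:1→0
  Δ6: g:1→0
  (6Δ to stable)
t=5 Δ0: c=0 e=0 g=0 clk=1 f=0 d=0 a=0 h=0 j=0
  Δ1: clk:1→0
  (1Δ to stable)
t=6 Δ0: c=0 e=0 g=0 clk=0 f=0 d=0 a=0 h=0 j=0
  Δ1: clk:0→1
  Δ2: d:0→1
  Δ3: g:0→1, a:0→1
  Δ4: e:0→1
  Δ5: f:0→1, h:0→1
  Δ6: g:1→0
  (6Δ to stable)
t=7 Δ0: c=0 e=1 g=0 clk=1 f=1 d=1 a=1 h=1 j=0
  Δ1: clk:1→0
  (1Δ to stable)
t=8 Δ0: c=0 e=1 g=0 clk=0 f=1 d=1 a=1 h=1 j=0
  Δ1: clk:0→1
  Δ2: d:1→0
  Δ3: g:0→1, f:1→0, a:1→0
  Δ4: e:1→0
  Δ5: h:1→0
  Δ6: g:1→0
  (6Δ to stable)
t=9 Δ0: c=0 e=0 g=0 clk=1 f=0 d=0 a=0 h=0 j=0
  Δ1: clk:1→0
  (1Δ to stable)
t=10 Δ0: c=0 e=0 g=0 clk=0 f=0 d=0 a=0 h=0 j=0
  Δ1: clk:0→1
  Δ2: d:0→1
  Δ3: g:0→1, a:0→1
  Δ4: e:0→1
  Δ5: f:0→1, h:0→1
  Δ6: g:1→0
  (6Δ to stable)
t=11 Δ0: c=0 e=1 g=0 clk=1 f=1 d=1 a=1 h=1 j=0
  Δ1: clk:1→0
  (1Δ to stable)
t=12 Δ0: c=0 e=1 g=0 clk=0 f=1 d=1 a=1 h=1 j=0
  Δ1: clk:0→1
  Δ2: d:1→0
  Δ3: g:0→1, f:1→0, a:1→0
  Δ4: e:1→0
  Δ5: h:1→0
  Δ6: g:1→0
  (6Δ to stable)

0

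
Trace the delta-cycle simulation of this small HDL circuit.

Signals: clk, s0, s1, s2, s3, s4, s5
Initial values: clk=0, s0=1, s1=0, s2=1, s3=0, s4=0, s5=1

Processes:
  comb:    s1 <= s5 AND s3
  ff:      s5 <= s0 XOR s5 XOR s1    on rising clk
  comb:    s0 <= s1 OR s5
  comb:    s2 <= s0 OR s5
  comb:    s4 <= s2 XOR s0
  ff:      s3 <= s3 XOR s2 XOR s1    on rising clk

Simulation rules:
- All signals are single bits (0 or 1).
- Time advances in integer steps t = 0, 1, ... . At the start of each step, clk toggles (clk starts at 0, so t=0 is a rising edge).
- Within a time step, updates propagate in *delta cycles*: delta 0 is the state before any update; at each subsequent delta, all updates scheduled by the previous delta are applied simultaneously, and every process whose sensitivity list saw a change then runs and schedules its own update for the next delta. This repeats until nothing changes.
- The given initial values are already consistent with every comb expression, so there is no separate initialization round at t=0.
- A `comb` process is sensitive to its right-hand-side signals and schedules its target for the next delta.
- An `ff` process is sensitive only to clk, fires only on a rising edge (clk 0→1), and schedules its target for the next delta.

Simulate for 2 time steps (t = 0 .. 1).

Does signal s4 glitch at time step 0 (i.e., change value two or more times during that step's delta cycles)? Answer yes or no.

yes

[bits: s0,s1,s5,s4,s3,clk,s2]
t=0: Δ0=1010001 Δ1=1010011 Δ2=1000111 Δ3=0000111 Δ4=0001110 Δ5=0000110 | 5Δ
t=1: Δ0=0000110 Δ1=0000100 | 1Δ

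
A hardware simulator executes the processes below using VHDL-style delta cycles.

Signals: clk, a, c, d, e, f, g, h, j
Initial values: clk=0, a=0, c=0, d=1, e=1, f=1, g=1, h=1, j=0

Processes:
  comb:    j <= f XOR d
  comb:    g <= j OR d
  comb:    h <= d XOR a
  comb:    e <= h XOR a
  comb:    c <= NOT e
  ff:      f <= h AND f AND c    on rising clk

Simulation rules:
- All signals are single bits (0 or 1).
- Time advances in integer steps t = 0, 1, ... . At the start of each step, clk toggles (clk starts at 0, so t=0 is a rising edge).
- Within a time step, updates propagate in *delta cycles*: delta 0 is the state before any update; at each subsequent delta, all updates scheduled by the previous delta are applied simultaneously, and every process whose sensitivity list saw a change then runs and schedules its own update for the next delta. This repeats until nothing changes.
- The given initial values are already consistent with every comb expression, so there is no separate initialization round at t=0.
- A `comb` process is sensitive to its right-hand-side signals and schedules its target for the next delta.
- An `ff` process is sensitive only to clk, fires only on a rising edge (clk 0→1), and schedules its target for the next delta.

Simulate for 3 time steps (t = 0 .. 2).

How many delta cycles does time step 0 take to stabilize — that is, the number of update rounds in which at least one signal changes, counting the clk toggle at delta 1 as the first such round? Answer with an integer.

3

t0.Δ0 a=0 c=0 g=1 clk=0 f=1 e=1 d=1 j=0 h=1
t0.Δ1 a=0 c=0 g=1 clk=1 f=1 e=1 d=1 j=0 h=1
t0.Δ2 a=0 c=0 g=1 clk=1 f=0 e=1 d=1 j=0 h=1
t0.Δ3 a=0 c=0 g=1 clk=1 f=0 e=1 d=1 j=1 h=1
t1.Δ0 a=0 c=0 g=1 clk=1 f=0 e=1 d=1 j=1 h=1
t1.Δ1 a=0 c=0 g=1 clk=0 f=0 e=1 d=1 j=1 h=1
t2.Δ0 a=0 c=0 g=1 clk=0 f=0 e=1 d=1 j=1 h=1
t2.Δ1 a=0 c=0 g=1 clk=1 f=0 e=1 d=1 j=1 h=1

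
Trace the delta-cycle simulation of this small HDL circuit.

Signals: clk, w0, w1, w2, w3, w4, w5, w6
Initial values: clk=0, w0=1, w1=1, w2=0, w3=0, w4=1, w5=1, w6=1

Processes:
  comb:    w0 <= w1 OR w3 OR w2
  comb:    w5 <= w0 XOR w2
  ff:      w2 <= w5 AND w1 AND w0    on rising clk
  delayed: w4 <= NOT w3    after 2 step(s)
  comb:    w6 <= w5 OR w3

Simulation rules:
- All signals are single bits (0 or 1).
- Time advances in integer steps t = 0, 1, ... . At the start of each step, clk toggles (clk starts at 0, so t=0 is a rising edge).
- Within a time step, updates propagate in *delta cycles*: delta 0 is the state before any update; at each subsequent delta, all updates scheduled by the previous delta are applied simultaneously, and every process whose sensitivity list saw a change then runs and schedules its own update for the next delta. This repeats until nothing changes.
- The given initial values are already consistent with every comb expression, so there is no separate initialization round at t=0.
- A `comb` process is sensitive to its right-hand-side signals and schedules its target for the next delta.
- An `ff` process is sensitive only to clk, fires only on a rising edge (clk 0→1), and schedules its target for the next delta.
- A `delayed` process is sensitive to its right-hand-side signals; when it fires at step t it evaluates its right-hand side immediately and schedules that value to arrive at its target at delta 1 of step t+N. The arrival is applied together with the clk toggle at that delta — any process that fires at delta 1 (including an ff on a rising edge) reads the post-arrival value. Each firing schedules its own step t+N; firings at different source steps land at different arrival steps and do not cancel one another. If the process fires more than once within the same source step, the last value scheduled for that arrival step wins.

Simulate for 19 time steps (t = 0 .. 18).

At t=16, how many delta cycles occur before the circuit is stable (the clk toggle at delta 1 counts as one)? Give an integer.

4

t0.Δ0 w1=1 clk=0 w0=1 w4=1 w5=1 w3=0 w6=1 w2=0
t0.Δ1 w1=1 clk=1 w0=1 w4=1 w5=1 w3=0 w6=1 w2=0
t0.Δ2 w1=1 clk=1 w0=1 w4=1 w5=1 w3=0 w6=1 w2=1
t0.Δ3 w1=1 clk=1 w0=1 w4=1 w5=0 w3=0 w6=1 w2=1
t0.Δ4 w1=1 clk=1 w0=1 w4=1 w5=0 w3=0 w6=0 w2=1
t1.Δ0 w1=1 clk=1 w0=1 w4=1 w5=0 w3=0 w6=0 w2=1
t1.Δ1 w1=1 clk=0 w0=1 w4=1 w5=0 w3=0 w6=0 w2=1
t2.Δ0 w1=1 clk=0 w0=1 w4=1 w5=0 w3=0 w6=0 w2=1
t2.Δ1 w1=1 clk=1 w0=1 w4=1 w5=0 w3=0 w6=0 w2=1
t2.Δ2 w1=1 clk=1 w0=1 w4=1 w5=0 w3=0 w6=0 w2=0
t2.Δ3 w1=1 clk=1 w0=1 w4=1 w5=1 w3=0 w6=0 w2=0
t2.Δ4 w1=1 clk=1 w0=1 w4=1 w5=1 w3=0 w6=1 w2=0
t3.Δ0 w1=1 clk=1 w0=1 w4=1 w5=1 w3=0 w6=1 w2=0
t3.Δ1 w1=1 clk=0 w0=1 w4=1 w5=1 w3=0 w6=1 w2=0
t4.Δ0 w1=1 clk=0 w0=1 w4=1 w5=1 w3=0 w6=1 w2=0
t4.Δ1 w1=1 clk=1 w0=1 w4=1 w5=1 w3=0 w6=1 w2=0
t4.Δ2 w1=1 clk=1 w0=1 w4=1 w5=1 w3=0 w6=1 w2=1
t4.Δ3 w1=1 clk=1 w0=1 w4=1 w5=0 w3=0 w6=1 w2=1
t4.Δ4 w1=1 clk=1 w0=1 w4=1 w5=0 w3=0 w6=0 w2=1
t5.Δ0 w1=1 clk=1 w0=1 w4=1 w5=0 w3=0 w6=0 w2=1
t5.Δ1 w1=1 clk=0 w0=1 w4=1 w5=0 w3=0 w6=0 w2=1
t6.Δ0 w1=1 clk=0 w0=1 w4=1 w5=0 w3=0 w6=0 w2=1
t6.Δ1 w1=1 clk=1 w0=1 w4=1 w5=0 w3=0 w6=0 w2=1
t6.Δ2 w1=1 clk=1 w0=1 w4=1 w5=0 w3=0 w6=0 w2=0
t6.Δ3 w1=1 clk=1 w0=1 w4=1 w5=1 w3=0 w6=0 w2=0
t6.Δ4 w1=1 clk=1 w0=1 w4=1 w5=1 w3=0 w6=1 w2=0
t7.Δ0 w1=1 clk=1 w0=1 w4=1 w5=1 w3=0 w6=1 w2=0
t7.Δ1 w1=1 clk=0 w0=1 w4=1 w5=1 w3=0 w6=1 w2=0
t8.Δ0 w1=1 clk=0 w0=1 w4=1 w5=1 w3=0 w6=1 w2=0
t8.Δ1 w1=1 clk=1 w0=1 w4=1 w5=1 w3=0 w6=1 w2=0
t8.Δ2 w1=1 clk=1 w0=1 w4=1 w5=1 w3=0 w6=1 w2=1
t8.Δ3 w1=1 clk=1 w0=1 w4=1 w5=0 w3=0 w6=1 w2=1
t8.Δ4 w1=1 clk=1 w0=1 w4=1 w5=0 w3=0 w6=0 w2=1
t9.Δ0 w1=1 clk=1 w0=1 w4=1 w5=0 w3=0 w6=0 w2=1
t9.Δ1 w1=1 clk=0 w0=1 w4=1 w5=0 w3=0 w6=0 w2=1
t10.Δ0 w1=1 clk=0 w0=1 w4=1 w5=0 w3=0 w6=0 w2=1
t10.Δ1 w1=1 clk=1 w0=1 w4=1 w5=0 w3=0 w6=0 w2=1
t10.Δ2 w1=1 clk=1 w0=1 w4=1 w5=0 w3=0 w6=0 w2=0
t10.Δ3 w1=1 clk=1 w0=1 w4=1 w5=1 w3=0 w6=0 w2=0
t10.Δ4 w1=1 clk=1 w0=1 w4=1 w5=1 w3=0 w6=1 w2=0
t11.Δ0 w1=1 clk=1 w0=1 w4=1 w5=1 w3=0 w6=1 w2=0
t11.Δ1 w1=1 clk=0 w0=1 w4=1 w5=1 w3=0 w6=1 w2=0
t12.Δ0 w1=1 clk=0 w0=1 w4=1 w5=1 w3=0 w6=1 w2=0
t12.Δ1 w1=1 clk=1 w0=1 w4=1 w5=1 w3=0 w6=1 w2=0
t12.Δ2 w1=1 clk=1 w0=1 w4=1 w5=1 w3=0 w6=1 w2=1
t12.Δ3 w1=1 clk=1 w0=1 w4=1 w5=0 w3=0 w6=1 w2=1
t12.Δ4 w1=1 clk=1 w0=1 w4=1 w5=0 w3=0 w6=0 w2=1
t13.Δ0 w1=1 clk=1 w0=1 w4=1 w5=0 w3=0 w6=0 w2=1
t13.Δ1 w1=1 clk=0 w0=1 w4=1 w5=0 w3=0 w6=0 w2=1
t14.Δ0 w1=1 clk=0 w0=1 w4=1 w5=0 w3=0 w6=0 w2=1
t14.Δ1 w1=1 clk=1 w0=1 w4=1 w5=0 w3=0 w6=0 w2=1
t14.Δ2 w1=1 clk=1 w0=1 w4=1 w5=0 w3=0 w6=0 w2=0
t14.Δ3 w1=1 clk=1 w0=1 w4=1 w5=1 w3=0 w6=0 w2=0
t14.Δ4 w1=1 clk=1 w0=1 w4=1 w5=1 w3=0 w6=1 w2=0
t15.Δ0 w1=1 clk=1 w0=1 w4=1 w5=1 w3=0 w6=1 w2=0
t15.Δ1 w1=1 clk=0 w0=1 w4=1 w5=1 w3=0 w6=1 w2=0
t16.Δ0 w1=1 clk=0 w0=1 w4=1 w5=1 w3=0 w6=1 w2=0
t16.Δ1 w1=1 clk=1 w0=1 w4=1 w5=1 w3=0 w6=1 w2=0
t16.Δ2 w1=1 clk=1 w0=1 w4=1 w5=1 w3=0 w6=1 w2=1
t16.Δ3 w1=1 clk=1 w0=1 w4=1 w5=0 w3=0 w6=1 w2=1
t16.Δ4 w1=1 clk=1 w0=1 w4=1 w5=0 w3=0 w6=0 w2=1
t17.Δ0 w1=1 clk=1 w0=1 w4=1 w5=0 w3=0 w6=0 w2=1
t17.Δ1 w1=1 clk=0 w0=1 w4=1 w5=0 w3=0 w6=0 w2=1
t18.Δ0 w1=1 clk=0 w0=1 w4=1 w5=0 w3=0 w6=0 w2=1
t18.Δ1 w1=1 clk=1 w0=1 w4=1 w5=0 w3=0 w6=0 w2=1
t18.Δ2 w1=1 clk=1 w0=1 w4=1 w5=0 w3=0 w6=0 w2=0
t18.Δ3 w1=1 clk=1 w0=1 w4=1 w5=1 w3=0 w6=0 w2=0
t18.Δ4 w1=1 clk=1 w0=1 w4=1 w5=1 w3=0 w6=1 w2=0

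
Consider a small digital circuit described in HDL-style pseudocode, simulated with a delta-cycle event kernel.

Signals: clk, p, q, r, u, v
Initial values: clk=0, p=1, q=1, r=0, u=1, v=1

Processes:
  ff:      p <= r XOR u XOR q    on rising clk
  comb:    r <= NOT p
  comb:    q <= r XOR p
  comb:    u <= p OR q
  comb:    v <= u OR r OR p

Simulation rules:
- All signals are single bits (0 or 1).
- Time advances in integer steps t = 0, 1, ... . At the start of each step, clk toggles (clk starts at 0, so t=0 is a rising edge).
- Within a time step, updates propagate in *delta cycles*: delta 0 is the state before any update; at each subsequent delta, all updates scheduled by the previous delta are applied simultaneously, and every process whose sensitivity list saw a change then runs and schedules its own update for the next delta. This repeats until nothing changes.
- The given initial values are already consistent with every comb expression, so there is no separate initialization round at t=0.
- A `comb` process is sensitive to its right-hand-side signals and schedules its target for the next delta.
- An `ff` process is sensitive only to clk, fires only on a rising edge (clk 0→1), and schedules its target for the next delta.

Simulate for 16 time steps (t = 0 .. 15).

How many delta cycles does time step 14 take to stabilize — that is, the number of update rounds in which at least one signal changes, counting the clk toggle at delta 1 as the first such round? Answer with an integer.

t0.Δ0 p=1 q=1 clk=0 v=1 r=0 u=1
t0.Δ1 p=1 q=1 clk=1 v=1 r=0 u=1
t0.Δ2 p=0 q=1 clk=1 v=1 r=0 u=1
t0.Δ3 p=0 q=0 clk=1 v=1 r=1 u=1
t0.Δ4 p=0 q=1 clk=1 v=1 r=1 u=0
t0.Δ5 p=0 q=1 clk=1 v=1 r=1 u=1
t1.Δ0 p=0 q=1 clk=1 v=1 r=1 u=1
t1.Δ1 p=0 q=1 clk=0 v=1 r=1 u=1
t2.Δ0 p=0 q=1 clk=0 v=1 r=1 u=1
t2.Δ1 p=0 q=1 clk=1 v=1 r=1 u=1
t2.Δ2 p=1 q=1 clk=1 v=1 r=1 u=1
t2.Δ3 p=1 q=0 clk=1 v=1 r=0 u=1
t2.Δ4 p=1 q=1 clk=1 v=1 r=0 u=1
t3.Δ0 p=1 q=1 clk=1 v=1 r=0 u=1
t3.Δ1 p=1 q=1 clk=0 v=1 r=0 u=1
t4.Δ0 p=1 q=1 clk=0 v=1 r=0 u=1
t4.Δ1 p=1 q=1 clk=1 v=1 r=0 u=1
t4.Δ2 p=0 q=1 clk=1 v=1 r=0 u=1
t4.Δ3 p=0 q=0 clk=1 v=1 r=1 u=1
t4.Δ4 p=0 q=1 clk=1 v=1 r=1 u=0
t4.Δ5 p=0 q=1 clk=1 v=1 r=1 u=1
t5.Δ0 p=0 q=1 clk=1 v=1 r=1 u=1
t5.Δ1 p=0 q=1 clk=0 v=1 r=1 u=1
t6.Δ0 p=0 q=1 clk=0 v=1 r=1 u=1
t6.Δ1 p=0 q=1 clk=1 v=1 r=1 u=1
t6.Δ2 p=1 q=1 clk=1 v=1 r=1 u=1
t6.Δ3 p=1 q=0 clk=1 v=1 r=0 u=1
t6.Δ4 p=1 q=1 clk=1 v=1 r=0 u=1
t7.Δ0 p=1 q=1 clk=1 v=1 r=0 u=1
t7.Δ1 p=1 q=1 clk=0 v=1 r=0 u=1
t8.Δ0 p=1 q=1 clk=0 v=1 r=0 u=1
t8.Δ1 p=1 q=1 clk=1 v=1 r=0 u=1
t8.Δ2 p=0 q=1 clk=1 v=1 r=0 u=1
t8.Δ3 p=0 q=0 clk=1 v=1 r=1 u=1
t8.Δ4 p=0 q=1 clk=1 v=1 r=1 u=0
t8.Δ5 p=0 q=1 clk=1 v=1 r=1 u=1
t9.Δ0 p=0 q=1 clk=1 v=1 r=1 u=1
t9.Δ1 p=0 q=1 clk=0 v=1 r=1 u=1
t10.Δ0 p=0 q=1 clk=0 v=1 r=1 u=1
t10.Δ1 p=0 q=1 clk=1 v=1 r=1 u=1
t10.Δ2 p=1 q=1 clk=1 v=1 r=1 u=1
t10.Δ3 p=1 q=0 clk=1 v=1 r=0 u=1
t10.Δ4 p=1 q=1 clk=1 v=1 r=0 u=1
t11.Δ0 p=1 q=1 clk=1 v=1 r=0 u=1
t11.Δ1 p=1 q=1 clk=0 v=1 r=0 u=1
t12.Δ0 p=1 q=1 clk=0 v=1 r=0 u=1
t12.Δ1 p=1 q=1 clk=1 v=1 r=0 u=1
t12.Δ2 p=0 q=1 clk=1 v=1 r=0 u=1
t12.Δ3 p=0 q=0 clk=1 v=1 r=1 u=1
t12.Δ4 p=0 q=1 clk=1 v=1 r=1 u=0
t12.Δ5 p=0 q=1 clk=1 v=1 r=1 u=1
t13.Δ0 p=0 q=1 clk=1 v=1 r=1 u=1
t13.Δ1 p=0 q=1 clk=0 v=1 r=1 u=1
t14.Δ0 p=0 q=1 clk=0 v=1 r=1 u=1
t14.Δ1 p=0 q=1 clk=1 v=1 r=1 u=1
t14.Δ2 p=1 q=1 clk=1 v=1 r=1 u=1
t14.Δ3 p=1 q=0 clk=1 v=1 r=0 u=1
t14.Δ4 p=1 q=1 clk=1 v=1 r=0 u=1
t15.Δ0 p=1 q=1 clk=1 v=1 r=0 u=1
t15.Δ1 p=1 q=1 clk=0 v=1 r=0 u=1

4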